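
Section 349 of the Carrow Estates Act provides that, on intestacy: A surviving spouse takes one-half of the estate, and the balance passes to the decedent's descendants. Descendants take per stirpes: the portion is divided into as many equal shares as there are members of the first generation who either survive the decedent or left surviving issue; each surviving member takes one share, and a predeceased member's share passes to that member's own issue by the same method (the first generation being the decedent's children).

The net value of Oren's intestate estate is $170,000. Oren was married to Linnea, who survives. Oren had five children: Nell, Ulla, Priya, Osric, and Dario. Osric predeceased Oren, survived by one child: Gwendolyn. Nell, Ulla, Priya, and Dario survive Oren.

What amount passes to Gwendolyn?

Linnea takes one-half of $170,000 = $85,000. The remaining $85,000 passes to the descendants.
The descendants' portion ($85,000) is divided into 5 shares of $17,000: Nell, Ulla, Priya, and Dario each take $17,000; Osric's $17,000 share passes to Osric's issue.
Osric's share ($17,000) passes entirely to Gwendolyn.

Gwendolyn receives $17,000.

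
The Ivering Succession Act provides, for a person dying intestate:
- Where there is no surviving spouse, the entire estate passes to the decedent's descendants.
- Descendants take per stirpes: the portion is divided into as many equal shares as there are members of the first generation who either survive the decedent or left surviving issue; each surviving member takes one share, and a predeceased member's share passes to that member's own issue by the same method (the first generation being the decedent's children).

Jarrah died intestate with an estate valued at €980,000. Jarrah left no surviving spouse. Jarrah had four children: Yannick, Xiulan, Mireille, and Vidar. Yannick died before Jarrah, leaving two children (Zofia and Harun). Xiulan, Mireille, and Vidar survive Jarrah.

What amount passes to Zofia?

The entire €980,000 passes to the descendants.
That amount (€980,000) is divided into 4 shares of €245,000: Xiulan, Mireille, and Vidar each take €245,000; Yannick's €245,000 share passes to Yannick's issue.
Yannick's share (€245,000) is divided into 2 shares of €122,500: Zofia and Harun each take €122,500.

Zofia receives €122,500.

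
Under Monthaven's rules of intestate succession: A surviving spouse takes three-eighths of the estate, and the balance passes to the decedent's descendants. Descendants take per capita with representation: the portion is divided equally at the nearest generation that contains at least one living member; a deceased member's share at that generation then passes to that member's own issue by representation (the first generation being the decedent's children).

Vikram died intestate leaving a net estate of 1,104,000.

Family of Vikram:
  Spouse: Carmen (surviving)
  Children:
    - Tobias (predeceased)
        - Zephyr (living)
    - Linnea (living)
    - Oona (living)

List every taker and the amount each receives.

Carmen: 414,000; Zephyr: 230,000; Linnea: 230,000; Oona: 230,000

Carmen takes three-eighths of 1,104,000 = 414,000. The remaining 690,000 passes to the descendants.
The descendants' portion (690,000) is divided into 3 shares of 230,000: Linnea and Oona each take 230,000; Tobias's 230,000 share passes to Tobias's issue.
Tobias's share (230,000) passes entirely to Zephyr.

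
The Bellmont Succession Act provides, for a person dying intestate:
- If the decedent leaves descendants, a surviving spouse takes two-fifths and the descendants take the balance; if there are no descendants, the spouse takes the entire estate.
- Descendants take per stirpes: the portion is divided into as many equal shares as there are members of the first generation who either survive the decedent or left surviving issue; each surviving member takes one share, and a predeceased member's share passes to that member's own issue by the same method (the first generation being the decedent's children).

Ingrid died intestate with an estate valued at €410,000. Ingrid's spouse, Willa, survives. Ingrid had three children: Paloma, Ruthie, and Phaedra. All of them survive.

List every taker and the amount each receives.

Willa: €164,000; Paloma: €82,000; Ruthie: €82,000; Phaedra: €82,000

Willa takes two-fifths of €410,000 = €164,000. The remaining €246,000 passes to the descendants.
The descendants' portion (€246,000) is divided into 3 shares of €82,000: Paloma, Ruthie, and Phaedra each take €82,000.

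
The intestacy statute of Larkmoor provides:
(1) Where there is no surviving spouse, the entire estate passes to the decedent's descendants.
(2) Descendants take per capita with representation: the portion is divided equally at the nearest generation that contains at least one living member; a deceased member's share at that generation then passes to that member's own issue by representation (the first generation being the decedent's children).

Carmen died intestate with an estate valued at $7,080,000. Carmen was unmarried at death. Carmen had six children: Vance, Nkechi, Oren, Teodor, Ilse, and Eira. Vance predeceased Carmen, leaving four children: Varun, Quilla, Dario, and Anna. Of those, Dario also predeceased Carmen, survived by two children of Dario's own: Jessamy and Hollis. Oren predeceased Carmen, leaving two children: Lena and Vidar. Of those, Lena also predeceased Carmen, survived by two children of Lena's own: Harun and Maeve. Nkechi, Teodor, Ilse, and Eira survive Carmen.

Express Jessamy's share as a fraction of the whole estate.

The entire $7,080,000 passes to the descendants.
That amount ($7,080,000) is divided into 6 shares of $1,180,000: Nkechi, Teodor, Ilse, and Eira each take $1,180,000; Vance's $1,180,000 share passes to Vance's issue; Oren's $1,180,000 share passes to Oren's issue.
Vance's share ($1,180,000) is divided into 4 shares of $295,000: Varun, Quilla, and Anna each take $295,000; Dario's $295,000 share passes to Dario's issue.
Dario's share ($295,000) is divided into 2 shares of $147,500: Jessamy and Hollis each take $147,500.
Oren's share ($1,180,000) is divided into 2 shares of $590,000: Vidar takes $590,000; Lena's $590,000 share passes to Lena's issue.
Lena's share ($590,000) is divided into 2 shares of $295,000: Harun and Maeve each take $295,000.

Jessamy receives 1/48 of the estate.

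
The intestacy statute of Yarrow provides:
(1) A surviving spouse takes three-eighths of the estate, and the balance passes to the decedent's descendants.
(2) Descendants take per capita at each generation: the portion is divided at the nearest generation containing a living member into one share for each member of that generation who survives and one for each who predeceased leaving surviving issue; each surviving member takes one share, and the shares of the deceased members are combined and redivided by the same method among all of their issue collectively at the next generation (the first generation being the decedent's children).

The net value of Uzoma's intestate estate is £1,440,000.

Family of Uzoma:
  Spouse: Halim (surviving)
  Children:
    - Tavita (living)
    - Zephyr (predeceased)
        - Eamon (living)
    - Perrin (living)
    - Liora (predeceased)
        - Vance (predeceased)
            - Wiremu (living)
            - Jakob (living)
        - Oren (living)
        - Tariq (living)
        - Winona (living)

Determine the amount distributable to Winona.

Halim takes three-eighths of £1,440,000 = £540,000. The remaining £900,000 passes to the descendants.
The descendants' portion (£900,000) is divided at the children's generation into 4 shares of £225,000. Tavita and Perrin each take £225,000. The 2 shares of the deceased (Zephyr and Liora) are combined into a pool of £450,000.
That pool (£450,000) is divided at the grandchildren's generation into 5 shares of £90,000. Eamon, Oren, Tariq, and Winona each take £90,000. The remaining share for the deceased Vance (£90,000) is carried to the next generation.
That pool (£90,000) is divided at the great-grandchildren's generation equally among Wiremu and Jakob: £45,000 each.

Winona receives £90,000.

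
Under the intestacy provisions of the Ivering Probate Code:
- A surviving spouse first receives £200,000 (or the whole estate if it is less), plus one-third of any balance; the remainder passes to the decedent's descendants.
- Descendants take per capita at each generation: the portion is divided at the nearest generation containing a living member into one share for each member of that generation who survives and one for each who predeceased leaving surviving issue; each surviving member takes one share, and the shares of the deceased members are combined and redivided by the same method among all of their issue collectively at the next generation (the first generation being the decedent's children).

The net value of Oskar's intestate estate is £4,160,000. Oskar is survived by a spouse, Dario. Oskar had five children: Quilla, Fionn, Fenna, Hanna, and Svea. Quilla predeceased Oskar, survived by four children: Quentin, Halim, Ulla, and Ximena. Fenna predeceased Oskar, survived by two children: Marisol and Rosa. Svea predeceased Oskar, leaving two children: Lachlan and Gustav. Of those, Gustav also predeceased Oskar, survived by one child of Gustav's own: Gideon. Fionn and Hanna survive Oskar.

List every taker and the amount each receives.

Dario: £1,520,000; Quentin: £198,000; Halim: £198,000; Ulla: £198,000; Ximena: £198,000; Fionn: £528,000; Marisol: £198,000; Rosa: £198,000; Hanna: £528,000; Lachlan: £198,000; Gideon: £198,000

Dario first takes £200,000, leaving a balance of £3,960,000. Dario then takes one-third of the balance (£1,320,000), for a total of £1,520,000. The remaining £2,640,000 passes to the descendants.
The descendants' portion (£2,640,000) is divided at the children's generation into 5 shares of £528,000. Fionn and Hanna each take £528,000. The 3 shares of the deceased (Quilla, Fenna, and Svea) are combined into a pool of £1,584,000.
That pool (£1,584,000) is divided at the grandchildren's generation into 8 shares of £198,000. Quentin, Halim, Ulla, Ximena, Marisol, Rosa, and Lachlan each take £198,000. The remaining share for the deceased Gustav (£198,000) is carried to the next generation.
That pool (£198,000) passes entirely to Gideon, the sole taker at the great-grandchildren's generation.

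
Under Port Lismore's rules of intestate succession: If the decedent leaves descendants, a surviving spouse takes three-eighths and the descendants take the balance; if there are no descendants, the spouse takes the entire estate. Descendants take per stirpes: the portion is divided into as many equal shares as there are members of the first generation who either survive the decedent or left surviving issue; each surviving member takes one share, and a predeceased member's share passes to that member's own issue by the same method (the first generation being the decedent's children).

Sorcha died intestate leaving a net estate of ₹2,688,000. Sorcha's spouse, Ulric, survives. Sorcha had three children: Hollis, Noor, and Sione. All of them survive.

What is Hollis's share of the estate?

Ulric takes three-eighths of ₹2,688,000 = ₹1,008,000. The remaining ₹1,680,000 passes to the descendants.
The descendants' portion (₹1,680,000) is divided into 3 shares of ₹560,000: Hollis, Noor, and Sione each take ₹560,000.

Hollis receives ₹560,000.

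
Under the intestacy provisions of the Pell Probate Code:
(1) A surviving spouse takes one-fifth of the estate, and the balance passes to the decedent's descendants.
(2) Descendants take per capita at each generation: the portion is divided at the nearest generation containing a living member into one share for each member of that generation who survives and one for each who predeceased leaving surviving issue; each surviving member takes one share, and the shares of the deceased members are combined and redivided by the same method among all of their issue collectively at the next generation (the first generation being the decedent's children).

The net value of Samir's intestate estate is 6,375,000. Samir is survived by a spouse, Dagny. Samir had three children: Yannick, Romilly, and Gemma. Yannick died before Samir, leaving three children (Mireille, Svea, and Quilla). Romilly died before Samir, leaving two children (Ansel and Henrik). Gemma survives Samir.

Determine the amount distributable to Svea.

Dagny takes one-fifth of 6,375,000 = 1,275,000. The remaining 5,100,000 passes to the descendants.
The descendants' portion (5,100,000) is divided at the children's generation into 3 shares of 1,700,000. Gemma takes 1,700,000. The 2 shares of the deceased (Yannick and Romilly) are combined into a pool of 3,400,000.
That pool (3,400,000) is divided at the grandchildren's generation equally among Mireille, Svea, Quilla, Ansel, and Henrik: 680,000 each.

Svea receives 680,000.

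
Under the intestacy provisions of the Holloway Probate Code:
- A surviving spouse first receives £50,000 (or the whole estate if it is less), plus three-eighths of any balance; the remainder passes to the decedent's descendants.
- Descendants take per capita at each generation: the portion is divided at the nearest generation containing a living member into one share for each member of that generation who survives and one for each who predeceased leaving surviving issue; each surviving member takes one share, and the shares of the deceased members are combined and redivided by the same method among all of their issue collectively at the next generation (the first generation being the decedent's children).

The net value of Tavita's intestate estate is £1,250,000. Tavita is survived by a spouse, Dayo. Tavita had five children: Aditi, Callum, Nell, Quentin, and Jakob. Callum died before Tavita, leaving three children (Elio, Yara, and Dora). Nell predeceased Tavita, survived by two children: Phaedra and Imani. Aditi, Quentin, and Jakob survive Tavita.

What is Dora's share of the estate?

Dora receives £60,000.

Dayo first takes £50,000, leaving a balance of £1,200,000. Dayo then takes three-eighths of the balance (£450,000), for a total of £500,000. The remaining £750,000 passes to the descendants.
The descendants' portion (£750,000) is divided at the children's generation into 5 shares of £150,000. Aditi, Quentin, and Jakob each take £150,000. The 2 shares of the deceased (Callum and Nell) are combined into a pool of £300,000.
That pool (£300,000) is divided at the grandchildren's generation equally among Elio, Yara, Dora, Phaedra, and Imani: £60,000 each.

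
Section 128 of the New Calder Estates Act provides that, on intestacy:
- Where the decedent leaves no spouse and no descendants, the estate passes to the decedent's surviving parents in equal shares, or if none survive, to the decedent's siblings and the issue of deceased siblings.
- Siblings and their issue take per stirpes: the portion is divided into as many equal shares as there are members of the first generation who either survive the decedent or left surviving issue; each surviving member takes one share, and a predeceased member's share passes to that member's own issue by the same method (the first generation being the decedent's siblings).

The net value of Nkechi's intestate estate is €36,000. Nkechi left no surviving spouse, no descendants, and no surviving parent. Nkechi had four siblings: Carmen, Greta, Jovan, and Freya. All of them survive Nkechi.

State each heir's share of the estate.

Carmen: €9,000; Greta: €9,000; Jovan: €9,000; Freya: €9,000

The entire €36,000 passes to the siblings and their issue.
That amount (€36,000) is divided into 4 shares of €9,000: Carmen, Greta, Jovan, and Freya each take €9,000.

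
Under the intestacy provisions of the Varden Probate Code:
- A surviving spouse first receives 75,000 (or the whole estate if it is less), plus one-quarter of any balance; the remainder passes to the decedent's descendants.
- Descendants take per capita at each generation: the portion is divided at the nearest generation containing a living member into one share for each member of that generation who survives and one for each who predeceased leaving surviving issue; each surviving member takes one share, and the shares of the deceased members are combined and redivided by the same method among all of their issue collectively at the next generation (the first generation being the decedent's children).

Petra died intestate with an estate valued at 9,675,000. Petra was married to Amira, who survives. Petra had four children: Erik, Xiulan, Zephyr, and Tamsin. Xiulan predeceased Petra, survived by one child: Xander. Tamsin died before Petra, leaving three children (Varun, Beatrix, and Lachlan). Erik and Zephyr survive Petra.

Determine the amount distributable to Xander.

Xander receives 900,000.

Amira first takes 75,000, leaving a balance of 9,600,000. Amira then takes one-quarter of the balance (2,400,000), for a total of 2,475,000. The remaining 7,200,000 passes to the descendants.
The descendants' portion (7,200,000) is divided at the children's generation into 4 shares of 1,800,000. Erik and Zephyr each take 1,800,000. The 2 shares of the deceased (Xiulan and Tamsin) are combined into a pool of 3,600,000.
That pool (3,600,000) is divided at the grandchildren's generation equally among Xander, Varun, Beatrix, and Lachlan: 900,000 each.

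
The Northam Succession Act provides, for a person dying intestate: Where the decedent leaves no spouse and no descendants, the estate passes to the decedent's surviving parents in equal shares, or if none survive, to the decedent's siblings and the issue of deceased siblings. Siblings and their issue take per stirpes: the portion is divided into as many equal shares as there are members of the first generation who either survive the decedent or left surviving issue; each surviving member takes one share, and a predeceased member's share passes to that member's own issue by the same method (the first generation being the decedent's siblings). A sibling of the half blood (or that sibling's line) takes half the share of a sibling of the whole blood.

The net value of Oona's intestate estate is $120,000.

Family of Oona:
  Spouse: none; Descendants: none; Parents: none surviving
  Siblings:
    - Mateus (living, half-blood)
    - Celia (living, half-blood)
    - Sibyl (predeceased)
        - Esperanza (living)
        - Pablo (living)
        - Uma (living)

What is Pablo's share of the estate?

Pablo receives $20,000.

The entire $120,000 passes to the siblings and their issue.
Counting each half-blood sibling's line as half a unit, there are 2 units in $120,000, so one unit is $60,000. Whole-blood lines (Sibyl) take $60,000 each; half-blood lines (Mateus and Celia) take $30,000 each.
Sibyl's share ($60,000) is divided into 3 shares of $20,000: Esperanza, Pablo, and Uma each take $20,000.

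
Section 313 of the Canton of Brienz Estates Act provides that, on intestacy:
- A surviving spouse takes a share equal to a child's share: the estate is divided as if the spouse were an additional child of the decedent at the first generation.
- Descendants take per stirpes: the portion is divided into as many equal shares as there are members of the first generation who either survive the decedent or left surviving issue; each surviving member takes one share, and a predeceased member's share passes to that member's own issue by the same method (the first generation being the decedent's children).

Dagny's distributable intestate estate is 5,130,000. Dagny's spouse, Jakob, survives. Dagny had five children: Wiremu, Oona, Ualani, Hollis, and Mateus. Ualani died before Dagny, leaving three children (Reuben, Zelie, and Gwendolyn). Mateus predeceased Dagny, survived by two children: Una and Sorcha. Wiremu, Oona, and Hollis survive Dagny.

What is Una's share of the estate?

Una receives 427,500.

The spouse counts as an additional share at the children's level, so there are 6 primary shares of 855,000. Jakob takes one such share (855,000).
The children's combined portion (4,275,000) is divided into 5 shares of 855,000: Wiremu, Oona, and Hollis each take 855,000; Ualani's 855,000 share passes to Ualani's issue; Mateus's 855,000 share passes to Mateus's issue.
Ualani's share (855,000) is divided into 3 shares of 285,000: Reuben, Zelie, and Gwendolyn each take 285,000.
Mateus's share (855,000) is divided into 2 shares of 427,500: Una and Sorcha each take 427,500.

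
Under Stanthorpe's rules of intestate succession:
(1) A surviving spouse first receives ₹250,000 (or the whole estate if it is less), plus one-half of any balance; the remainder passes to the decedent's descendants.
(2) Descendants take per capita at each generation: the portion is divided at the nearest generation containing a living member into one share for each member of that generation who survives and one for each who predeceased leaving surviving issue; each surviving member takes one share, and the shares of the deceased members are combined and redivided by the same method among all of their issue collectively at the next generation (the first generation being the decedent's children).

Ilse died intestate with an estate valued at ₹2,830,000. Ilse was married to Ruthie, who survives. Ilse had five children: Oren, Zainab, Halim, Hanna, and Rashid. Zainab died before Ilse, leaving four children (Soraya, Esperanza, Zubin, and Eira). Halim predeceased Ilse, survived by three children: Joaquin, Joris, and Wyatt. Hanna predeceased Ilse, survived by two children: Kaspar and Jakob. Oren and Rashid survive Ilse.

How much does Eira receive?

Eira receives ₹86,000.

Ruthie first takes ₹250,000, leaving a balance of ₹2,580,000. Ruthie then takes one-half of the balance (₹1,290,000), for a total of ₹1,540,000. The remaining ₹1,290,000 passes to the descendants.
The descendants' portion (₹1,290,000) is divided at the children's generation into 5 shares of ₹258,000. Oren and Rashid each take ₹258,000. The 3 shares of the deceased (Zainab, Halim, and Hanna) are combined into a pool of ₹774,000.
That pool (₹774,000) is divided at the grandchildren's generation equally among Soraya, Esperanza, Zubin, Eira, Joaquin, Joris, Wyatt, Kaspar, and Jakob: ₹86,000 each.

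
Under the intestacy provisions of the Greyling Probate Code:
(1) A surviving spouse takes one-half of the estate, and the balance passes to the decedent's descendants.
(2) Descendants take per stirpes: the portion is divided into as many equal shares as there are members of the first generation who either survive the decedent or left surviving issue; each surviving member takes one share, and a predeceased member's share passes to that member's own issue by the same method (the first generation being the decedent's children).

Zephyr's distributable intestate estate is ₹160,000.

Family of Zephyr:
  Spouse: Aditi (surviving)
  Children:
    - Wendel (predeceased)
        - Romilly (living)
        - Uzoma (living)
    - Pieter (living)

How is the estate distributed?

Aditi: ₹80,000; Romilly: ₹20,000; Uzoma: ₹20,000; Pieter: ₹40,000

Aditi takes one-half of ₹160,000 = ₹80,000. The remaining ₹80,000 passes to the descendants.
The descendants' portion (₹80,000) is divided into 2 shares of ₹40,000: Pieter takes ₹40,000; Wendel's ₹40,000 share passes to Wendel's issue.
Wendel's share (₹40,000) is divided into 2 shares of ₹20,000: Romilly and Uzoma each take ₹20,000.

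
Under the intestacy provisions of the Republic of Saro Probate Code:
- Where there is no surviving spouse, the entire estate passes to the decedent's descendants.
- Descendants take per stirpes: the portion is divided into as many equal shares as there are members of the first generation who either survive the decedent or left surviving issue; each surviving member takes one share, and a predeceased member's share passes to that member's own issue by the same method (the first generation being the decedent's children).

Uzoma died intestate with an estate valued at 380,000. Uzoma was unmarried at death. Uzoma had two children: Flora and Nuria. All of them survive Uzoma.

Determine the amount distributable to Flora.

Flora receives 190,000.

The entire 380,000 passes to the descendants.
That amount (380,000) is divided into 2 shares of 190,000: Flora and Nuria each take 190,000.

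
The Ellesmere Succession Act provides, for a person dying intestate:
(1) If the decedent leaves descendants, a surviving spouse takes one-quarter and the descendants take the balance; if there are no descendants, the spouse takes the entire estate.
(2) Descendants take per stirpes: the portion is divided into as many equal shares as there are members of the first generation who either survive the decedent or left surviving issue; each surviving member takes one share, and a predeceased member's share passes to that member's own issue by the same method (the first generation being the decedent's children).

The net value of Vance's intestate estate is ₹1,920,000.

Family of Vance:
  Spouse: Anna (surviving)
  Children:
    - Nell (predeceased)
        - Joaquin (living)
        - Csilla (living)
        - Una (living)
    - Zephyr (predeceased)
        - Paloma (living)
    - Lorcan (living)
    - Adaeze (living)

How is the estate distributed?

Anna: ₹480,000; Joaquin: ₹120,000; Csilla: ₹120,000; Una: ₹120,000; Paloma: ₹360,000; Lorcan: ₹360,000; Adaeze: ₹360,000

Anna takes one-quarter of ₹1,920,000 = ₹480,000. The remaining ₹1,440,000 passes to the descendants.
The descendants' portion (₹1,440,000) is divided into 4 shares of ₹360,000: Lorcan and Adaeze each take ₹360,000; Nell's ₹360,000 share passes to Nell's issue; Zephyr's ₹360,000 share passes to Zephyr's issue.
Nell's share (₹360,000) is divided into 3 shares of ₹120,000: Joaquin, Csilla, and Una each take ₹120,000.
Zephyr's share (₹360,000) passes entirely to Paloma.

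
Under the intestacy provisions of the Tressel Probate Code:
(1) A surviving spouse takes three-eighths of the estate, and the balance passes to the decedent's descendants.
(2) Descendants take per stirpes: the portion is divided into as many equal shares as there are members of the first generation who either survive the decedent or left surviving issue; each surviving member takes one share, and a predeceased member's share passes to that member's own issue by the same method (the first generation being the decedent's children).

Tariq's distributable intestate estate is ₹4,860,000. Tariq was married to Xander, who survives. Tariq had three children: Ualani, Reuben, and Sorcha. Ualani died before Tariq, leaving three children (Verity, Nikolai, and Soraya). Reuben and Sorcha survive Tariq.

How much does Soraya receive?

Soraya receives ₹337,500.

Xander takes three-eighths of ₹4,860,000 = ₹1,822,500. The remaining ₹3,037,500 passes to the descendants.
The descendants' portion (₹3,037,500) is divided into 3 shares of ₹1,012,500: Reuben and Sorcha each take ₹1,012,500; Ualani's ₹1,012,500 share passes to Ualani's issue.
Ualani's share (₹1,012,500) is divided into 3 shares of ₹337,500: Verity, Nikolai, and Soraya each take ₹337,500.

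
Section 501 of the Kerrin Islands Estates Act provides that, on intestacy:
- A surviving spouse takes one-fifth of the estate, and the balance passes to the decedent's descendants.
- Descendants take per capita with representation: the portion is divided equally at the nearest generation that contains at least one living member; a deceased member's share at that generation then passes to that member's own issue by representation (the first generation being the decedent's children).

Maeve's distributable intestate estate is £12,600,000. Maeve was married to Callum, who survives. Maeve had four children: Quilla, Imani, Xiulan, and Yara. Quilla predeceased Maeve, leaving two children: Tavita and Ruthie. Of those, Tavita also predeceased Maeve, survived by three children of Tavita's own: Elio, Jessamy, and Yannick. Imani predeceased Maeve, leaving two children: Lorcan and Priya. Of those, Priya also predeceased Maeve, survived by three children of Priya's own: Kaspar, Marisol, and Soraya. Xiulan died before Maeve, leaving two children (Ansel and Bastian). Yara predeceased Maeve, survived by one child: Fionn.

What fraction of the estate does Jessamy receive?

Jessamy receives 4/105 of the estate.

Callum takes one-fifth of £12,600,000 = £2,520,000. The remaining £10,080,000 passes to the descendants.
No child survives, so the initial division is made at the grandchildren's generation.
The descendants' portion (£10,080,000) is divided into 7 shares of £1,440,000: Ruthie, Lorcan, Ansel, Bastian, and Fionn each take £1,440,000; Tavita's £1,440,000 share passes to Tavita's issue; Priya's £1,440,000 share passes to Priya's issue.
Tavita's share (£1,440,000) is divided into 3 shares of £480,000: Elio, Jessamy, and Yannick each take £480,000.
Priya's share (£1,440,000) is divided into 3 shares of £480,000: Kaspar, Marisol, and Soraya each take £480,000.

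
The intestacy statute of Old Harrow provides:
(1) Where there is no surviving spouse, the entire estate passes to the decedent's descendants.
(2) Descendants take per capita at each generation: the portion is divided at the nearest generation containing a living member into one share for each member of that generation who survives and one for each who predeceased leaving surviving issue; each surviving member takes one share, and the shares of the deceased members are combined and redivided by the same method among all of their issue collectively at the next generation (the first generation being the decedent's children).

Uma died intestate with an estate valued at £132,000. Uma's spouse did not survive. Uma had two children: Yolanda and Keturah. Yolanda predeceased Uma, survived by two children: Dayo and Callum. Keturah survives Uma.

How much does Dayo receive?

Dayo receives £33,000.

The entire £132,000 passes to the descendants.
That amount (£132,000) is divided at the children's generation into 2 shares of £66,000. Keturah takes £66,000. The remaining share for the deceased Yolanda (£66,000) is carried to the next generation.
That pool (£66,000) is divided at the grandchildren's generation equally among Dayo and Callum: £33,000 each.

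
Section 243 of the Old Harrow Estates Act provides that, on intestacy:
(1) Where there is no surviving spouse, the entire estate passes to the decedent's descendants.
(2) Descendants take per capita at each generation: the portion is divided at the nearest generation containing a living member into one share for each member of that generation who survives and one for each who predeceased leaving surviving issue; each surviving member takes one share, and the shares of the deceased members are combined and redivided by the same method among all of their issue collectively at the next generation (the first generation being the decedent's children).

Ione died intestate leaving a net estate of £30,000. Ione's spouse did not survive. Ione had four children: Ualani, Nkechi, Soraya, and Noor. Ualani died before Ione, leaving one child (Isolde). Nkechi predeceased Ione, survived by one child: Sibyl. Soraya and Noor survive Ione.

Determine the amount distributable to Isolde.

Isolde receives £7,500.

The entire £30,000 passes to the descendants.
That amount (£30,000) is divided at the children's generation into 4 shares of £7,500. Soraya and Noor each take £7,500. The 2 shares of the deceased (Ualani and Nkechi) are combined into a pool of £15,000.
That pool (£15,000) is divided at the grandchildren's generation equally among Isolde and Sibyl: £7,500 each.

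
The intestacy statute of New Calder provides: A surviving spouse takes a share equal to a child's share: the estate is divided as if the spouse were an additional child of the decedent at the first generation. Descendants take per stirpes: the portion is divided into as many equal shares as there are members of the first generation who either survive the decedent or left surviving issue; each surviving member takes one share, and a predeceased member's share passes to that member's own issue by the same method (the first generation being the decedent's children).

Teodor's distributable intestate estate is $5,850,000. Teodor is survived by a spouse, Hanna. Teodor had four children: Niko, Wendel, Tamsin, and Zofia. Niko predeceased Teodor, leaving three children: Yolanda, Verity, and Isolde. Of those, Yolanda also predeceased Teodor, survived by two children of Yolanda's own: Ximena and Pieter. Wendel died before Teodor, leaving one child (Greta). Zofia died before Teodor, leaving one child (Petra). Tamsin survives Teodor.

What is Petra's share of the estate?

Petra receives $1,170,000.

The spouse counts as an additional share at the children's level, so there are 5 primary shares of $1,170,000. Hanna takes one such share ($1,170,000).
The children's combined portion ($4,680,000) is divided into 4 shares of $1,170,000: Tamsin takes $1,170,000; Niko's $1,170,000 share passes to Niko's issue; Wendel's $1,170,000 share passes to Wendel's issue; Zofia's $1,170,000 share passes to Zofia's issue.
Niko's share ($1,170,000) is divided into 3 shares of $390,000: Verity and Isolde each take $390,000; Yolanda's $390,000 share passes to Yolanda's issue.
Yolanda's share ($390,000) is divided into 2 shares of $195,000: Ximena and Pieter each take $195,000.
Wendel's share ($1,170,000) passes entirely to Greta.
Zofia's share ($1,170,000) passes entirely to Petra.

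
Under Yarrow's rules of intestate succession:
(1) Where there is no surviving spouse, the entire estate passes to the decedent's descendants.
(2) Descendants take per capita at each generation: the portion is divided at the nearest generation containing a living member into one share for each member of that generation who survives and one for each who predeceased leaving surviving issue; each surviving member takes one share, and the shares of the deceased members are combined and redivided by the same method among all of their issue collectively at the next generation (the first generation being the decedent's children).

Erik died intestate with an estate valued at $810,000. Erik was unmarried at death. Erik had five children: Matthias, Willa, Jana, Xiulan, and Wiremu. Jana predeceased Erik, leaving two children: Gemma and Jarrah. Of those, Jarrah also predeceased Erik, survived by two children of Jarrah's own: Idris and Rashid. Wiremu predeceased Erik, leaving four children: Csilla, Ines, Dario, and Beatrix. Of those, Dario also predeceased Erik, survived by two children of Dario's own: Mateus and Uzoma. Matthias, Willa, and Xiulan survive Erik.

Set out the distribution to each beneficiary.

The entire $810,000 passes to the descendants.
That amount ($810,000) is divided at the children's generation into 5 shares of $162,000. Matthias, Willa, and Xiulan each take $162,000. The 2 shares of the deceased (Jana and Wiremu) are combined into a pool of $324,000.
That pool ($324,000) is divided at the grandchildren's generation into 6 shares of $54,000. Gemma, Csilla, Ines, and Beatrix each take $54,000. The 2 shares of the deceased (Jarrah and Dario) are combined into a pool of $108,000.
That pool ($108,000) is divided at the great-grandchildren's generation equally among Idris, Rashid, Mateus, and Uzoma: $27,000 each.

Matthias: $162,000; Willa: $162,000; Gemma: $54,000; Idris: $27,000; Rashid: $27,000; Xiulan: $162,000; Csilla: $54,000; Ines: $54,000; Mateus: $27,000; Uzoma: $27,000; Beatrix: $54,000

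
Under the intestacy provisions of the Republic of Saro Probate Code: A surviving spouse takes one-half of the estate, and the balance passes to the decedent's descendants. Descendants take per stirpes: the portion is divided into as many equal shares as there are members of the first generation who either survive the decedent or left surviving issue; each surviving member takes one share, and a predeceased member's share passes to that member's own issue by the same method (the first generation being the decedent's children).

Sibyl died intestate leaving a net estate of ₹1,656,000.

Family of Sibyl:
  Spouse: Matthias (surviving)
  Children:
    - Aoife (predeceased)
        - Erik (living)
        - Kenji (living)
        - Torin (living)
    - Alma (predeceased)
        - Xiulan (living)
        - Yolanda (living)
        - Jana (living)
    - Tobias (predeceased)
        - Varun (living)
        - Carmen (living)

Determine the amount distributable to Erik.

Matthias takes one-half of ₹1,656,000 = ₹828,000. The remaining ₹828,000 passes to the descendants.
The descendants' portion (₹828,000) is divided into 3 shares of ₹276,000: Aoife's ₹276,000 share passes to Aoife's issue; Alma's ₹276,000 share passes to Alma's issue; Tobias's ₹276,000 share passes to Tobias's issue.
Aoife's share (₹276,000) is divided into 3 shares of ₹92,000: Erik, Kenji, and Torin each take ₹92,000.
Alma's share (₹276,000) is divided into 3 shares of ₹92,000: Xiulan, Yolanda, and Jana each take ₹92,000.
Tobias's share (₹276,000) is divided into 2 shares of ₹138,000: Varun and Carmen each take ₹138,000.

Erik receives ₹92,000.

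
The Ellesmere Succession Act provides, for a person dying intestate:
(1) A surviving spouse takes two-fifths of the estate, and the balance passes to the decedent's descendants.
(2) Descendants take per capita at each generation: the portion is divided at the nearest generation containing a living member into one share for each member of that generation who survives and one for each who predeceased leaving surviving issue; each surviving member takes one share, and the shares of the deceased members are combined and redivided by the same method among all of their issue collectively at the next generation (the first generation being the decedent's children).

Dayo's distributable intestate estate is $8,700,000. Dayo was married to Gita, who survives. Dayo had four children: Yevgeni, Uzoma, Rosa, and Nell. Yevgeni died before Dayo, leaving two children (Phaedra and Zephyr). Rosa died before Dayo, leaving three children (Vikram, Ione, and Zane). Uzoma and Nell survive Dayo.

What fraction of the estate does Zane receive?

Gita takes two-fifths of $8,700,000 = $3,480,000. The remaining $5,220,000 passes to the descendants.
The descendants' portion ($5,220,000) is divided at the children's generation into 4 shares of $1,305,000. Uzoma and Nell each take $1,305,000. The 2 shares of the deceased (Yevgeni and Rosa) are combined into a pool of $2,610,000.
That pool ($2,610,000) is divided at the grandchildren's generation equally among Phaedra, Zephyr, Vikram, Ione, and Zane: $522,000 each.

Zane receives 3/50 of the estate.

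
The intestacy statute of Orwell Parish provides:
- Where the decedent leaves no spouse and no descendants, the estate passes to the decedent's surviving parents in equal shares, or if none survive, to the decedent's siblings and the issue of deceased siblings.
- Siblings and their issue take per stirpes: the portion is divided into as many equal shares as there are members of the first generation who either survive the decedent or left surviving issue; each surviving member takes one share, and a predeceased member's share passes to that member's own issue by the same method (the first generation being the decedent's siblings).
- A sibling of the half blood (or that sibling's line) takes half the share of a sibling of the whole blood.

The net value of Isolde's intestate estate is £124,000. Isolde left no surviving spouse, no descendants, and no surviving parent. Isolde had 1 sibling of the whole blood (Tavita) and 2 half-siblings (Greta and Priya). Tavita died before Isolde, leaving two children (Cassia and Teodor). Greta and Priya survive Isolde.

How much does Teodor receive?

Teodor receives £31,000.

The entire £124,000 passes to the siblings and their issue.
Counting each half-blood sibling's line as half a unit, there are 2 units in £124,000, so one unit is £62,000. Whole-blood lines (Tavita) take £62,000 each; half-blood lines (Greta and Priya) take £31,000 each.
Tavita's share (£62,000) is divided into 2 shares of £31,000: Cassia and Teodor each take £31,000.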